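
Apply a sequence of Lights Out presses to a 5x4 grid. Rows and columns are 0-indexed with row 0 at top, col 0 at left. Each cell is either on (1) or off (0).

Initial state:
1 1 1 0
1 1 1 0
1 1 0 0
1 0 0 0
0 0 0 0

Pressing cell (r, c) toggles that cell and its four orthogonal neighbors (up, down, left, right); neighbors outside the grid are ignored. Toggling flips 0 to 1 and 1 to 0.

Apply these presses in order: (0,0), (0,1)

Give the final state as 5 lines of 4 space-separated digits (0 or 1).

Answer: 1 1 0 0
0 0 1 0
1 1 0 0
1 0 0 0
0 0 0 0

Derivation:
After press 1 at (0,0):
0 0 1 0
0 1 1 0
1 1 0 0
1 0 0 0
0 0 0 0

After press 2 at (0,1):
1 1 0 0
0 0 1 0
1 1 0 0
1 0 0 0
0 0 0 0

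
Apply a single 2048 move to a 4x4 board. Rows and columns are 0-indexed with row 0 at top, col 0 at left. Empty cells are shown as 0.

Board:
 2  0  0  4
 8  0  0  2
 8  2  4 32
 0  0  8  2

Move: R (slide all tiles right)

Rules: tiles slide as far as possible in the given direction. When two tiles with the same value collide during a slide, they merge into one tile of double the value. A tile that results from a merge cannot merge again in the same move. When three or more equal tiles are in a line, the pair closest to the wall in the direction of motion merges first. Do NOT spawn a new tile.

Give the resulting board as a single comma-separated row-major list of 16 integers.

Answer: 0, 0, 2, 4, 0, 0, 8, 2, 8, 2, 4, 32, 0, 0, 8, 2

Derivation:
Slide right:
row 0: [2, 0, 0, 4] -> [0, 0, 2, 4]
row 1: [8, 0, 0, 2] -> [0, 0, 8, 2]
row 2: [8, 2, 4, 32] -> [8, 2, 4, 32]
row 3: [0, 0, 8, 2] -> [0, 0, 8, 2]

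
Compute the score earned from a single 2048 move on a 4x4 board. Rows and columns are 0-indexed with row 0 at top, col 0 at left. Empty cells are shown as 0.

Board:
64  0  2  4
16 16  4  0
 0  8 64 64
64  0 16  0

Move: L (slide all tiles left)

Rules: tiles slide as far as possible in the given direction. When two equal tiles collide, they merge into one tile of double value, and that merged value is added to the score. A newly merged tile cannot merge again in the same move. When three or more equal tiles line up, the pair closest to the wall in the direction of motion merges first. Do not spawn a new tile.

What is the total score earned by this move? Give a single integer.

Slide left:
row 0: [64, 0, 2, 4] -> [64, 2, 4, 0]  score +0 (running 0)
row 1: [16, 16, 4, 0] -> [32, 4, 0, 0]  score +32 (running 32)
row 2: [0, 8, 64, 64] -> [8, 128, 0, 0]  score +128 (running 160)
row 3: [64, 0, 16, 0] -> [64, 16, 0, 0]  score +0 (running 160)
Board after move:
 64   2   4   0
 32   4   0   0
  8 128   0   0
 64  16   0   0

Answer: 160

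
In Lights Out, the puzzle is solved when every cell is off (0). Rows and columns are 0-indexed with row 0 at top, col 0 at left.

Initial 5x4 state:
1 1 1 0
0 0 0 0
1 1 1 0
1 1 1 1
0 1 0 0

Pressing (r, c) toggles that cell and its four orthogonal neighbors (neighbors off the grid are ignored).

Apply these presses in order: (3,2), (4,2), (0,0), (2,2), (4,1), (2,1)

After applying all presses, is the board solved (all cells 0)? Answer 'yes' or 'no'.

After press 1 at (3,2):
1 1 1 0
0 0 0 0
1 1 0 0
1 0 0 0
0 1 1 0

After press 2 at (4,2):
1 1 1 0
0 0 0 0
1 1 0 0
1 0 1 0
0 0 0 1

After press 3 at (0,0):
0 0 1 0
1 0 0 0
1 1 0 0
1 0 1 0
0 0 0 1

After press 4 at (2,2):
0 0 1 0
1 0 1 0
1 0 1 1
1 0 0 0
0 0 0 1

After press 5 at (4,1):
0 0 1 0
1 0 1 0
1 0 1 1
1 1 0 0
1 1 1 1

After press 6 at (2,1):
0 0 1 0
1 1 1 0
0 1 0 1
1 0 0 0
1 1 1 1

Lights still on: 11

Answer: no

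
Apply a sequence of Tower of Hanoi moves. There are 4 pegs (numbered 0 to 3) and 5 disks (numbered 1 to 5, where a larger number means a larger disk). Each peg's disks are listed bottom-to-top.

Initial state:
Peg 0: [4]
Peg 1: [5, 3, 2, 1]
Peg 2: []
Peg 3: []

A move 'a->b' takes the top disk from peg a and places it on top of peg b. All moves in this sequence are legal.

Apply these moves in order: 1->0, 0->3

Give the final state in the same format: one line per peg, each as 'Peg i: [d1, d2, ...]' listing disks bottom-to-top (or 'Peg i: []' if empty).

After move 1 (1->0):
Peg 0: [4, 1]
Peg 1: [5, 3, 2]
Peg 2: []
Peg 3: []

After move 2 (0->3):
Peg 0: [4]
Peg 1: [5, 3, 2]
Peg 2: []
Peg 3: [1]

Answer: Peg 0: [4]
Peg 1: [5, 3, 2]
Peg 2: []
Peg 3: [1]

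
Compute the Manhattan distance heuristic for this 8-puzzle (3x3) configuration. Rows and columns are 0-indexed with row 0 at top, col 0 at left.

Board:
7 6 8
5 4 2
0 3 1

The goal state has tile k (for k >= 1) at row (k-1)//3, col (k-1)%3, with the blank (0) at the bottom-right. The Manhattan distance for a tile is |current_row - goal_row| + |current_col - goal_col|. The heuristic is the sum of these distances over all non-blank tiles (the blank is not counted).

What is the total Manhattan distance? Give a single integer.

Answer: 18

Derivation:
Tile 7: (0,0)->(2,0) = 2
Tile 6: (0,1)->(1,2) = 2
Tile 8: (0,2)->(2,1) = 3
Tile 5: (1,0)->(1,1) = 1
Tile 4: (1,1)->(1,0) = 1
Tile 2: (1,2)->(0,1) = 2
Tile 3: (2,1)->(0,2) = 3
Tile 1: (2,2)->(0,0) = 4
Sum: 2 + 2 + 3 + 1 + 1 + 2 + 3 + 4 = 18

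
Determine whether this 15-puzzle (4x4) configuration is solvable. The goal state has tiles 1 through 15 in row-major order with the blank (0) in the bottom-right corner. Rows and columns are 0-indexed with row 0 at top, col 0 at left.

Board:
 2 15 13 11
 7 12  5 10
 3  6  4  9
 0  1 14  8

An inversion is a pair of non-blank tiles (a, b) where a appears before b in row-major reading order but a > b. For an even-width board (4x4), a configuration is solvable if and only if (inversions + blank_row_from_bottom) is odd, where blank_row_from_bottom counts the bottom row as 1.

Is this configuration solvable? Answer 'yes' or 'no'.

Answer: no

Derivation:
Inversions: 63
Blank is in row 3 (0-indexed from top), which is row 1 counting from the bottom (bottom = 1).
63 + 1 = 64, which is even, so the puzzle is not solvable.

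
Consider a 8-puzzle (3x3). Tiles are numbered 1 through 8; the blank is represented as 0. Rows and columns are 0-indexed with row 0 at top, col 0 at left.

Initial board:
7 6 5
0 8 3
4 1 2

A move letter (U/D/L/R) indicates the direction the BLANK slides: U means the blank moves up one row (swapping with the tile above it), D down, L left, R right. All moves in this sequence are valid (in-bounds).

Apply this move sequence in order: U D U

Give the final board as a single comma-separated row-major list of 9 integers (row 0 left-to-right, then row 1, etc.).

After move 1 (U):
0 6 5
7 8 3
4 1 2

After move 2 (D):
7 6 5
0 8 3
4 1 2

After move 3 (U):
0 6 5
7 8 3
4 1 2

Answer: 0, 6, 5, 7, 8, 3, 4, 1, 2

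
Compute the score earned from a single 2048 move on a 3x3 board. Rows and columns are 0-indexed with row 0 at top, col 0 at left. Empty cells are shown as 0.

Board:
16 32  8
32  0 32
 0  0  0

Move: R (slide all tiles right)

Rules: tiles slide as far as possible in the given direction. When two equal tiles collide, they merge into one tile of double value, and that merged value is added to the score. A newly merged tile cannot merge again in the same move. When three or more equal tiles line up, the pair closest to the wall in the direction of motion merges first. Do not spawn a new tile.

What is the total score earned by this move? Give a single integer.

Slide right:
row 0: [16, 32, 8] -> [16, 32, 8]  score +0 (running 0)
row 1: [32, 0, 32] -> [0, 0, 64]  score +64 (running 64)
row 2: [0, 0, 0] -> [0, 0, 0]  score +0 (running 64)
Board after move:
16 32  8
 0  0 64
 0  0  0

Answer: 64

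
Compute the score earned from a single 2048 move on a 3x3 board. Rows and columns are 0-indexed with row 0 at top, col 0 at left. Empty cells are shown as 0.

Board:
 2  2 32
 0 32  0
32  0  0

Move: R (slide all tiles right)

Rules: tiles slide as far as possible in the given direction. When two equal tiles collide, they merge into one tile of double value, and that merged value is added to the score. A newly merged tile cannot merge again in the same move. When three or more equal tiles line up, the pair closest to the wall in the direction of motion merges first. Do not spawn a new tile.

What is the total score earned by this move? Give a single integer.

Answer: 4

Derivation:
Slide right:
row 0: [2, 2, 32] -> [0, 4, 32]  score +4 (running 4)
row 1: [0, 32, 0] -> [0, 0, 32]  score +0 (running 4)
row 2: [32, 0, 0] -> [0, 0, 32]  score +0 (running 4)
Board after move:
 0  4 32
 0  0 32
 0  0 32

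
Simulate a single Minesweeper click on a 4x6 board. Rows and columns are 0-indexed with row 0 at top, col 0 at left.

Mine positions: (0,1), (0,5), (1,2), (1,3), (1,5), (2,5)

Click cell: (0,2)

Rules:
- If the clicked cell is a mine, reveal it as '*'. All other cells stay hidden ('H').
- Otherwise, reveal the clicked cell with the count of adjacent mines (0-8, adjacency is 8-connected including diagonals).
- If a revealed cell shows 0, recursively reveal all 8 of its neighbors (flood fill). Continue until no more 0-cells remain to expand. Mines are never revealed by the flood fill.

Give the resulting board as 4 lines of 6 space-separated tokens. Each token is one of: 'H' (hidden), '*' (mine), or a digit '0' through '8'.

H H 3 H H H
H H H H H H
H H H H H H
H H H H H H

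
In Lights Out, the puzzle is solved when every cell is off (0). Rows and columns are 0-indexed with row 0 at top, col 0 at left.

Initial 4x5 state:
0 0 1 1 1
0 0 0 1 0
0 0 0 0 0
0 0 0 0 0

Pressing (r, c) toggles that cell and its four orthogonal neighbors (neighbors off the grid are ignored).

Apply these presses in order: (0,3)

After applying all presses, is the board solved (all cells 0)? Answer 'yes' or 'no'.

Answer: yes

Derivation:
After press 1 at (0,3):
0 0 0 0 0
0 0 0 0 0
0 0 0 0 0
0 0 0 0 0

Lights still on: 0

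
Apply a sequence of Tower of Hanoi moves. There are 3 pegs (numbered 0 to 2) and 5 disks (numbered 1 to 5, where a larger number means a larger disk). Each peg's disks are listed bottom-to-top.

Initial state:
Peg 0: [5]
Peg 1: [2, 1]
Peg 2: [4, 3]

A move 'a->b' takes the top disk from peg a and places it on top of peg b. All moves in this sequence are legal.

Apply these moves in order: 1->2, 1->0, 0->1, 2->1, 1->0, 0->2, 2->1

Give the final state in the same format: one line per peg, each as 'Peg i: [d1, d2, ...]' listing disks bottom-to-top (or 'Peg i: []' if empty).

After move 1 (1->2):
Peg 0: [5]
Peg 1: [2]
Peg 2: [4, 3, 1]

After move 2 (1->0):
Peg 0: [5, 2]
Peg 1: []
Peg 2: [4, 3, 1]

After move 3 (0->1):
Peg 0: [5]
Peg 1: [2]
Peg 2: [4, 3, 1]

After move 4 (2->1):
Peg 0: [5]
Peg 1: [2, 1]
Peg 2: [4, 3]

After move 5 (1->0):
Peg 0: [5, 1]
Peg 1: [2]
Peg 2: [4, 3]

After move 6 (0->2):
Peg 0: [5]
Peg 1: [2]
Peg 2: [4, 3, 1]

After move 7 (2->1):
Peg 0: [5]
Peg 1: [2, 1]
Peg 2: [4, 3]

Answer: Peg 0: [5]
Peg 1: [2, 1]
Peg 2: [4, 3]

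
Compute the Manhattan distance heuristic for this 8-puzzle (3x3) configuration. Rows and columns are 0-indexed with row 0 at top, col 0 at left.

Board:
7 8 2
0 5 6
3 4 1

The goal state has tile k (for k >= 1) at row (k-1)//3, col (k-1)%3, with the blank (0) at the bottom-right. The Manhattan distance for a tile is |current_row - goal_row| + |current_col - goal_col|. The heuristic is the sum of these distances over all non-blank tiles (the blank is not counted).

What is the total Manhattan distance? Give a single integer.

Answer: 15

Derivation:
Tile 7: at (0,0), goal (2,0), distance |0-2|+|0-0| = 2
Tile 8: at (0,1), goal (2,1), distance |0-2|+|1-1| = 2
Tile 2: at (0,2), goal (0,1), distance |0-0|+|2-1| = 1
Tile 5: at (1,1), goal (1,1), distance |1-1|+|1-1| = 0
Tile 6: at (1,2), goal (1,2), distance |1-1|+|2-2| = 0
Tile 3: at (2,0), goal (0,2), distance |2-0|+|0-2| = 4
Tile 4: at (2,1), goal (1,0), distance |2-1|+|1-0| = 2
Tile 1: at (2,2), goal (0,0), distance |2-0|+|2-0| = 4
Sum: 2 + 2 + 1 + 0 + 0 + 4 + 2 + 4 = 15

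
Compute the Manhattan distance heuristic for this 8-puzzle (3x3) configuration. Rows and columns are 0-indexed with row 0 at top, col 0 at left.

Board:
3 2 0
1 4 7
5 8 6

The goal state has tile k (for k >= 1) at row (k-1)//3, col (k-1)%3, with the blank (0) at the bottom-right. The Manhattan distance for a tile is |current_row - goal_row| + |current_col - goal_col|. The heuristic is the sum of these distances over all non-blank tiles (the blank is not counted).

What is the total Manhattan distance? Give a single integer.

Answer: 10

Derivation:
Tile 3: at (0,0), goal (0,2), distance |0-0|+|0-2| = 2
Tile 2: at (0,1), goal (0,1), distance |0-0|+|1-1| = 0
Tile 1: at (1,0), goal (0,0), distance |1-0|+|0-0| = 1
Tile 4: at (1,1), goal (1,0), distance |1-1|+|1-0| = 1
Tile 7: at (1,2), goal (2,0), distance |1-2|+|2-0| = 3
Tile 5: at (2,0), goal (1,1), distance |2-1|+|0-1| = 2
Tile 8: at (2,1), goal (2,1), distance |2-2|+|1-1| = 0
Tile 6: at (2,2), goal (1,2), distance |2-1|+|2-2| = 1
Sum: 2 + 0 + 1 + 1 + 3 + 2 + 0 + 1 = 10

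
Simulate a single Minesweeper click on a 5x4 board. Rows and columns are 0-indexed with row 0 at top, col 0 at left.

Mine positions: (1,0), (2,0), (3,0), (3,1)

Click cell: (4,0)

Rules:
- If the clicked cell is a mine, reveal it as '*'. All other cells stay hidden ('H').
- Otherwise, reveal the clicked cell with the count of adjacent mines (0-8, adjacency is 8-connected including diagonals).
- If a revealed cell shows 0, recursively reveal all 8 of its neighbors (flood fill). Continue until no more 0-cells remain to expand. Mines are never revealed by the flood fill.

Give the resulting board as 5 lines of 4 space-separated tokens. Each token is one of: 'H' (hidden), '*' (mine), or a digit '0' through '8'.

H H H H
H H H H
H H H H
H H H H
2 H H H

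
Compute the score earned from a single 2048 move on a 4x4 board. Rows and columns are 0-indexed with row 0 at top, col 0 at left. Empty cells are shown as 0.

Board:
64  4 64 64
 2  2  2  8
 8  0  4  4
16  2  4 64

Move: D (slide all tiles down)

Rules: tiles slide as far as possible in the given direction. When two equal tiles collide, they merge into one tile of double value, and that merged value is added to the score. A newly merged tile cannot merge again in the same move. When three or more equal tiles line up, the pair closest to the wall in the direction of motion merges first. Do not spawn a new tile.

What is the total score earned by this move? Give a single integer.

Slide down:
col 0: [64, 2, 8, 16] -> [64, 2, 8, 16]  score +0 (running 0)
col 1: [4, 2, 0, 2] -> [0, 0, 4, 4]  score +4 (running 4)
col 2: [64, 2, 4, 4] -> [0, 64, 2, 8]  score +8 (running 12)
col 3: [64, 8, 4, 64] -> [64, 8, 4, 64]  score +0 (running 12)
Board after move:
64  0  0 64
 2  0 64  8
 8  4  2  4
16  4  8 64

Answer: 12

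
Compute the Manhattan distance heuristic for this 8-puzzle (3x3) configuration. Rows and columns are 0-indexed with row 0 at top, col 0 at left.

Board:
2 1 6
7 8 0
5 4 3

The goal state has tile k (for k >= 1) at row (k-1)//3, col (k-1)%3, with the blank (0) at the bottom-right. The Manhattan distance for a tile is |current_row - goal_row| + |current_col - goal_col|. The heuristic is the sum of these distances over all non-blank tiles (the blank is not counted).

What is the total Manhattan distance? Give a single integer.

Tile 2: at (0,0), goal (0,1), distance |0-0|+|0-1| = 1
Tile 1: at (0,1), goal (0,0), distance |0-0|+|1-0| = 1
Tile 6: at (0,2), goal (1,2), distance |0-1|+|2-2| = 1
Tile 7: at (1,0), goal (2,0), distance |1-2|+|0-0| = 1
Tile 8: at (1,1), goal (2,1), distance |1-2|+|1-1| = 1
Tile 5: at (2,0), goal (1,1), distance |2-1|+|0-1| = 2
Tile 4: at (2,1), goal (1,0), distance |2-1|+|1-0| = 2
Tile 3: at (2,2), goal (0,2), distance |2-0|+|2-2| = 2
Sum: 1 + 1 + 1 + 1 + 1 + 2 + 2 + 2 = 11

Answer: 11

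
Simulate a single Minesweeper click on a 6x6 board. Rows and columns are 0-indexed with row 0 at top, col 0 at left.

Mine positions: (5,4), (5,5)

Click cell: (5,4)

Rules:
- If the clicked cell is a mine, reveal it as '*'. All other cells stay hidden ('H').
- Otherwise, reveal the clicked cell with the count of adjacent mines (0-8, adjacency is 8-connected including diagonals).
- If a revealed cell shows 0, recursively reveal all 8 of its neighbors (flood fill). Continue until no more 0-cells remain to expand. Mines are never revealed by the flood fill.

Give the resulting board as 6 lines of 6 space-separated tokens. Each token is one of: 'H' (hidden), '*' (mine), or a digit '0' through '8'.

H H H H H H
H H H H H H
H H H H H H
H H H H H H
H H H H H H
H H H H * H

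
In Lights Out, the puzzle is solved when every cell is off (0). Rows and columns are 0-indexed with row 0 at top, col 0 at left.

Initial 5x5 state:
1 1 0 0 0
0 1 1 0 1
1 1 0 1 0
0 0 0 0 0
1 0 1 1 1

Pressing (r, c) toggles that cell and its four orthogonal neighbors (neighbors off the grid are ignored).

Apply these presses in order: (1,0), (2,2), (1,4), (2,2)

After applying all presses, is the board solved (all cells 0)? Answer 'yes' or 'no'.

After press 1 at (1,0):
0 1 0 0 0
1 0 1 0 1
0 1 0 1 0
0 0 0 0 0
1 0 1 1 1

After press 2 at (2,2):
0 1 0 0 0
1 0 0 0 1
0 0 1 0 0
0 0 1 0 0
1 0 1 1 1

After press 3 at (1,4):
0 1 0 0 1
1 0 0 1 0
0 0 1 0 1
0 0 1 0 0
1 0 1 1 1

After press 4 at (2,2):
0 1 0 0 1
1 0 1 1 0
0 1 0 1 1
0 0 0 0 0
1 0 1 1 1

Lights still on: 12

Answer: no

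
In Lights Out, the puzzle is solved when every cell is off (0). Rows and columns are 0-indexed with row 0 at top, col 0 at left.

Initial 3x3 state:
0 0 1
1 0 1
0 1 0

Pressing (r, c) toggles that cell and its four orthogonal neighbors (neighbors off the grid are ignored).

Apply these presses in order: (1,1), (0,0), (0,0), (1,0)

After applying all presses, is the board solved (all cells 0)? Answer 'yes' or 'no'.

Answer: no

Derivation:
After press 1 at (1,1):
0 1 1
0 1 0
0 0 0

After press 2 at (0,0):
1 0 1
1 1 0
0 0 0

After press 3 at (0,0):
0 1 1
0 1 0
0 0 0

After press 4 at (1,0):
1 1 1
1 0 0
1 0 0

Lights still on: 5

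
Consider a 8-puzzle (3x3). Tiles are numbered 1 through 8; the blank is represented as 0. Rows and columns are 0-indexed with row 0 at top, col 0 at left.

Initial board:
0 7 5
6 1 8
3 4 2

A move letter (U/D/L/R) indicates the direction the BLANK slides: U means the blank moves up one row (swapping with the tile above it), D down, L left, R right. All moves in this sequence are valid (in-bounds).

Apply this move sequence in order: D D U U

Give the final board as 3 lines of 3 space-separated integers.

Answer: 0 7 5
6 1 8
3 4 2

Derivation:
After move 1 (D):
6 7 5
0 1 8
3 4 2

After move 2 (D):
6 7 5
3 1 8
0 4 2

After move 3 (U):
6 7 5
0 1 8
3 4 2

After move 4 (U):
0 7 5
6 1 8
3 4 2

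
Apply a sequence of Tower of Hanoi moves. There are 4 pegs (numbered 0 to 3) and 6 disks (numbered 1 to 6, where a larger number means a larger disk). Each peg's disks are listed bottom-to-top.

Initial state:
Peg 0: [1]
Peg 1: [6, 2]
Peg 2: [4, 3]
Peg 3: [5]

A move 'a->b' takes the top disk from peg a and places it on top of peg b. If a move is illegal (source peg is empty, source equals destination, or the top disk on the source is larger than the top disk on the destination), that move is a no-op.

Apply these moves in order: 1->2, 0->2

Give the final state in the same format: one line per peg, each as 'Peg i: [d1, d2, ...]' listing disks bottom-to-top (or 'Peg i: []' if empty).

After move 1 (1->2):
Peg 0: [1]
Peg 1: [6]
Peg 2: [4, 3, 2]
Peg 3: [5]

After move 2 (0->2):
Peg 0: []
Peg 1: [6]
Peg 2: [4, 3, 2, 1]
Peg 3: [5]

Answer: Peg 0: []
Peg 1: [6]
Peg 2: [4, 3, 2, 1]
Peg 3: [5]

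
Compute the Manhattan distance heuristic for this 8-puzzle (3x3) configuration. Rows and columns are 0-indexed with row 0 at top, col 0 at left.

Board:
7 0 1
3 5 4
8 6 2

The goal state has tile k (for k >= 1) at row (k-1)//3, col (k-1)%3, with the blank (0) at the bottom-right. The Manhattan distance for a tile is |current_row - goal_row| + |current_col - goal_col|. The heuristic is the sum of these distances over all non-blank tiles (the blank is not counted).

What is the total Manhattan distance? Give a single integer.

Tile 7: (0,0)->(2,0) = 2
Tile 1: (0,2)->(0,0) = 2
Tile 3: (1,0)->(0,2) = 3
Tile 5: (1,1)->(1,1) = 0
Tile 4: (1,2)->(1,0) = 2
Tile 8: (2,0)->(2,1) = 1
Tile 6: (2,1)->(1,2) = 2
Tile 2: (2,2)->(0,1) = 3
Sum: 2 + 2 + 3 + 0 + 2 + 1 + 2 + 3 = 15

Answer: 15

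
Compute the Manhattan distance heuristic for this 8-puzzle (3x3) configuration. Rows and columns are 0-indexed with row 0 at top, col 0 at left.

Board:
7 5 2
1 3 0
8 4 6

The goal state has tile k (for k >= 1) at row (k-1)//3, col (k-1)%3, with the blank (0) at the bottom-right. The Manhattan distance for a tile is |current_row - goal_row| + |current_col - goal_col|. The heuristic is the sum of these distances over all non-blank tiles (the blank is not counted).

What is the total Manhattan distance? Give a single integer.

Answer: 11

Derivation:
Tile 7: at (0,0), goal (2,0), distance |0-2|+|0-0| = 2
Tile 5: at (0,1), goal (1,1), distance |0-1|+|1-1| = 1
Tile 2: at (0,2), goal (0,1), distance |0-0|+|2-1| = 1
Tile 1: at (1,0), goal (0,0), distance |1-0|+|0-0| = 1
Tile 3: at (1,1), goal (0,2), distance |1-0|+|1-2| = 2
Tile 8: at (2,0), goal (2,1), distance |2-2|+|0-1| = 1
Tile 4: at (2,1), goal (1,0), distance |2-1|+|1-0| = 2
Tile 6: at (2,2), goal (1,2), distance |2-1|+|2-2| = 1
Sum: 2 + 1 + 1 + 1 + 2 + 1 + 2 + 1 = 11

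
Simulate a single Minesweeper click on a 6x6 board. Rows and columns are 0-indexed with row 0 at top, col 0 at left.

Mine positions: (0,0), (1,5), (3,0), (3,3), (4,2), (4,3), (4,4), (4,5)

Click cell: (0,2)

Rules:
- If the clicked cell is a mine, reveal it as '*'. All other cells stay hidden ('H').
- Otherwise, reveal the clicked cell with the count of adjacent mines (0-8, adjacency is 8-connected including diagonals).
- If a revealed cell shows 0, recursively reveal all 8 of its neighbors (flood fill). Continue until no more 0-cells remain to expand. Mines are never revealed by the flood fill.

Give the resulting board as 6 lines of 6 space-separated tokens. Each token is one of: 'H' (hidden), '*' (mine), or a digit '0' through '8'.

H 1 0 0 1 H
H 1 0 0 1 H
H 1 1 1 2 H
H H H H H H
H H H H H H
H H H H H H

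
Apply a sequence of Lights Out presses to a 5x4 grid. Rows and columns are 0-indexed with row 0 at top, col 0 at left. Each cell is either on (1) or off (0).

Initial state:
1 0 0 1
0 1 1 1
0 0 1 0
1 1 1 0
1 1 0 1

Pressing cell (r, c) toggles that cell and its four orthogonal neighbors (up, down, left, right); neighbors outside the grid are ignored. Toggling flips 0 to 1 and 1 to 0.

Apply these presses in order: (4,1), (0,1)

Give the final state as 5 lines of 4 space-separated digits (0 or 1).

Answer: 0 1 1 1
0 0 1 1
0 0 1 0
1 0 1 0
0 0 1 1

Derivation:
After press 1 at (4,1):
1 0 0 1
0 1 1 1
0 0 1 0
1 0 1 0
0 0 1 1

After press 2 at (0,1):
0 1 1 1
0 0 1 1
0 0 1 0
1 0 1 0
0 0 1 1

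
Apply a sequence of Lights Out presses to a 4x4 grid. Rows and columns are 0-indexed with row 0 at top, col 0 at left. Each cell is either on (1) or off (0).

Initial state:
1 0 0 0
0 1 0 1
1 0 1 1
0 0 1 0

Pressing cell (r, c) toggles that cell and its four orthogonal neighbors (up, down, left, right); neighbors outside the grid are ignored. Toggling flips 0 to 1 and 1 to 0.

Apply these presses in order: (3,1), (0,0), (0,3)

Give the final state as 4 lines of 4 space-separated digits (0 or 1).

After press 1 at (3,1):
1 0 0 0
0 1 0 1
1 1 1 1
1 1 0 0

After press 2 at (0,0):
0 1 0 0
1 1 0 1
1 1 1 1
1 1 0 0

After press 3 at (0,3):
0 1 1 1
1 1 0 0
1 1 1 1
1 1 0 0

Answer: 0 1 1 1
1 1 0 0
1 1 1 1
1 1 0 0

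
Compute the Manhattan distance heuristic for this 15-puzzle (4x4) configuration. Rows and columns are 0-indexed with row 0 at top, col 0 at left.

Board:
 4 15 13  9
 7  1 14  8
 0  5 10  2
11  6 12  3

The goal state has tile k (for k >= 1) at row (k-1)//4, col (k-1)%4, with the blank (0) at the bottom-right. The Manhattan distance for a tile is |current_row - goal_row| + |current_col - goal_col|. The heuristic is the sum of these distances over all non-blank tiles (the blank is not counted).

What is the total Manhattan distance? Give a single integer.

Answer: 42

Derivation:
Tile 4: at (0,0), goal (0,3), distance |0-0|+|0-3| = 3
Tile 15: at (0,1), goal (3,2), distance |0-3|+|1-2| = 4
Tile 13: at (0,2), goal (3,0), distance |0-3|+|2-0| = 5
Tile 9: at (0,3), goal (2,0), distance |0-2|+|3-0| = 5
Tile 7: at (1,0), goal (1,2), distance |1-1|+|0-2| = 2
Tile 1: at (1,1), goal (0,0), distance |1-0|+|1-0| = 2
Tile 14: at (1,2), goal (3,1), distance |1-3|+|2-1| = 3
Tile 8: at (1,3), goal (1,3), distance |1-1|+|3-3| = 0
Tile 5: at (2,1), goal (1,0), distance |2-1|+|1-0| = 2
Tile 10: at (2,2), goal (2,1), distance |2-2|+|2-1| = 1
Tile 2: at (2,3), goal (0,1), distance |2-0|+|3-1| = 4
Tile 11: at (3,0), goal (2,2), distance |3-2|+|0-2| = 3
Tile 6: at (3,1), goal (1,1), distance |3-1|+|1-1| = 2
Tile 12: at (3,2), goal (2,3), distance |3-2|+|2-3| = 2
Tile 3: at (3,3), goal (0,2), distance |3-0|+|3-2| = 4
Sum: 3 + 4 + 5 + 5 + 2 + 2 + 3 + 0 + 2 + 1 + 4 + 3 + 2 + 2 + 4 = 42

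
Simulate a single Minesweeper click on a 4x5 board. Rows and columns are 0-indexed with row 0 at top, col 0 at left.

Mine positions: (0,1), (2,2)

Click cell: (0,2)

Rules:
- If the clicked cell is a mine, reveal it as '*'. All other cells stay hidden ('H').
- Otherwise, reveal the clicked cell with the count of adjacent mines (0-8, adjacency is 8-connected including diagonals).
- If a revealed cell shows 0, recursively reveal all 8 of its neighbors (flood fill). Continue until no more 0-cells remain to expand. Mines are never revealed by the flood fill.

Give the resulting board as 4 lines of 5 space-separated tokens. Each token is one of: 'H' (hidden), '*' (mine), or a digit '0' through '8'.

H H 1 H H
H H H H H
H H H H H
H H H H H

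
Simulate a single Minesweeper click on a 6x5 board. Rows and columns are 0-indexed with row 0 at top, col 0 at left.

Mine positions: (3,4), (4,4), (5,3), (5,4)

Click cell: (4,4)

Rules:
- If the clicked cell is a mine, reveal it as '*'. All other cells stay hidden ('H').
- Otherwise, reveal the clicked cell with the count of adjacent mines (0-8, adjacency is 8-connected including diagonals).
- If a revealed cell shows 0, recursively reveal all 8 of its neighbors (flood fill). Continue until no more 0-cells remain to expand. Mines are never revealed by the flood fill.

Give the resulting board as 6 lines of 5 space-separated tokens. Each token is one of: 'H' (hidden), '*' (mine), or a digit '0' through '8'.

H H H H H
H H H H H
H H H H H
H H H H H
H H H H *
H H H H H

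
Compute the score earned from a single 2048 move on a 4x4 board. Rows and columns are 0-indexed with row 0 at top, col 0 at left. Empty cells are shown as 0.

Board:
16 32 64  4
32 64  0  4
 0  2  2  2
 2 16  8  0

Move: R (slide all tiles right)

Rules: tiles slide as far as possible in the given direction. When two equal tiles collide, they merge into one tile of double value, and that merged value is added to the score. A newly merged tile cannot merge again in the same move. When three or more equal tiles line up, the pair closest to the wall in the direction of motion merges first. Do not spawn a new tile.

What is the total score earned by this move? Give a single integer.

Slide right:
row 0: [16, 32, 64, 4] -> [16, 32, 64, 4]  score +0 (running 0)
row 1: [32, 64, 0, 4] -> [0, 32, 64, 4]  score +0 (running 0)
row 2: [0, 2, 2, 2] -> [0, 0, 2, 4]  score +4 (running 4)
row 3: [2, 16, 8, 0] -> [0, 2, 16, 8]  score +0 (running 4)
Board after move:
16 32 64  4
 0 32 64  4
 0  0  2  4
 0  2 16  8

Answer: 4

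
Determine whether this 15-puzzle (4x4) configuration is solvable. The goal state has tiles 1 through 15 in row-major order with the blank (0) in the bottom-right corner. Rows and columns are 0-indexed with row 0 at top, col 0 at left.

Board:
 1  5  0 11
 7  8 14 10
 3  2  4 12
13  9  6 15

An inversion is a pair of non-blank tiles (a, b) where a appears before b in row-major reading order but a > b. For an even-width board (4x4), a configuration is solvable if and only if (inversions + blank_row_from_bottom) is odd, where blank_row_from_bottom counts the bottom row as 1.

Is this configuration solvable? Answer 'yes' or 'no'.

Answer: no

Derivation:
Inversions: 38
Blank is in row 0 (0-indexed from top), which is row 4 counting from the bottom (bottom = 1).
38 + 4 = 42, which is even, so the puzzle is not solvable.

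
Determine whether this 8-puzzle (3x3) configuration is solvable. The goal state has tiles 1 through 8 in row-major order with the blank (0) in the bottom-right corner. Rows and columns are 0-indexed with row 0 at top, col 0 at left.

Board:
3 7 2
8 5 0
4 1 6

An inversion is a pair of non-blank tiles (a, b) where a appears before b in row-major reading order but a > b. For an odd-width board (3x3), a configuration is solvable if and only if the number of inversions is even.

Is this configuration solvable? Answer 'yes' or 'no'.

Answer: no

Derivation:
Inversions (pairs i<j in row-major order where tile[i] > tile[j] > 0): 15
15 is odd, so the puzzle is not solvable.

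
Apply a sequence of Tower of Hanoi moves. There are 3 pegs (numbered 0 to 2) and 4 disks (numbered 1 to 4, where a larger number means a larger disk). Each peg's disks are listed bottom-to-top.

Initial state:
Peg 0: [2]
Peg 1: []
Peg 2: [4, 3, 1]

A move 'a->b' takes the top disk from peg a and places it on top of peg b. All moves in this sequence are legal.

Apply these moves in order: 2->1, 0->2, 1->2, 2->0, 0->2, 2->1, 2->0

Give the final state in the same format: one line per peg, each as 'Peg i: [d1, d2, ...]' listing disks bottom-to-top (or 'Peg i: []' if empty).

Answer: Peg 0: [2]
Peg 1: [1]
Peg 2: [4, 3]

Derivation:
After move 1 (2->1):
Peg 0: [2]
Peg 1: [1]
Peg 2: [4, 3]

After move 2 (0->2):
Peg 0: []
Peg 1: [1]
Peg 2: [4, 3, 2]

After move 3 (1->2):
Peg 0: []
Peg 1: []
Peg 2: [4, 3, 2, 1]

After move 4 (2->0):
Peg 0: [1]
Peg 1: []
Peg 2: [4, 3, 2]

After move 5 (0->2):
Peg 0: []
Peg 1: []
Peg 2: [4, 3, 2, 1]

After move 6 (2->1):
Peg 0: []
Peg 1: [1]
Peg 2: [4, 3, 2]

After move 7 (2->0):
Peg 0: [2]
Peg 1: [1]
Peg 2: [4, 3]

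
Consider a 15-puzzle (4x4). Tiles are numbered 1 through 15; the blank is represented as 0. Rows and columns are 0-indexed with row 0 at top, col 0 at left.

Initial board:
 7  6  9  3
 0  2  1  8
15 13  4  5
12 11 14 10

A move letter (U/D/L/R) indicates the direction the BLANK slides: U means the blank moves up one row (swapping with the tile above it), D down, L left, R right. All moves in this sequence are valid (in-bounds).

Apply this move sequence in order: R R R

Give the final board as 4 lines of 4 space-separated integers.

After move 1 (R):
 7  6  9  3
 2  0  1  8
15 13  4  5
12 11 14 10

After move 2 (R):
 7  6  9  3
 2  1  0  8
15 13  4  5
12 11 14 10

After move 3 (R):
 7  6  9  3
 2  1  8  0
15 13  4  5
12 11 14 10

Answer:  7  6  9  3
 2  1  8  0
15 13  4  5
12 11 14 10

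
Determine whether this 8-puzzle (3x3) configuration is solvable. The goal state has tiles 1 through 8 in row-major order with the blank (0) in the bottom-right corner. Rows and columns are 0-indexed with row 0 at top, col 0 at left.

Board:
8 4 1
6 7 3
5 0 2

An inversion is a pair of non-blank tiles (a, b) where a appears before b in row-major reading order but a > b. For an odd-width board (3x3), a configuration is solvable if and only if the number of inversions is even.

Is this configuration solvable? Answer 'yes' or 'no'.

Answer: yes

Derivation:
Inversions (pairs i<j in row-major order where tile[i] > tile[j] > 0): 18
18 is even, so the puzzle is solvable.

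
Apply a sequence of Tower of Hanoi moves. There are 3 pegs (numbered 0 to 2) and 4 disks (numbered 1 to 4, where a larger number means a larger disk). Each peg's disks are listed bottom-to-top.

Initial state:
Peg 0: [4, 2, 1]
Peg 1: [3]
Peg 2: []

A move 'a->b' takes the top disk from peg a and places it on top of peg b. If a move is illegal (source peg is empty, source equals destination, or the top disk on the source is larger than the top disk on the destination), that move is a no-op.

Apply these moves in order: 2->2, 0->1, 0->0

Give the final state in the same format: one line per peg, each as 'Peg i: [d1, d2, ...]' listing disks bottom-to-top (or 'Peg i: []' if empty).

After move 1 (2->2):
Peg 0: [4, 2, 1]
Peg 1: [3]
Peg 2: []

After move 2 (0->1):
Peg 0: [4, 2]
Peg 1: [3, 1]
Peg 2: []

After move 3 (0->0):
Peg 0: [4, 2]
Peg 1: [3, 1]
Peg 2: []

Answer: Peg 0: [4, 2]
Peg 1: [3, 1]
Peg 2: []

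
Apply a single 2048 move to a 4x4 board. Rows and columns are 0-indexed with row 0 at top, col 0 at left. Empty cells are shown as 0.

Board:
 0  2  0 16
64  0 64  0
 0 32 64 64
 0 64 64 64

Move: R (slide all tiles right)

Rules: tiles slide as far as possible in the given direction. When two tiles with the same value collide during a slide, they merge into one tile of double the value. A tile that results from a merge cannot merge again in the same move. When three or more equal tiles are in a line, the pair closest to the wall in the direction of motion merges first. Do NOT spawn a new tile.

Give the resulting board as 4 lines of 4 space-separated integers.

Slide right:
row 0: [0, 2, 0, 16] -> [0, 0, 2, 16]
row 1: [64, 0, 64, 0] -> [0, 0, 0, 128]
row 2: [0, 32, 64, 64] -> [0, 0, 32, 128]
row 3: [0, 64, 64, 64] -> [0, 0, 64, 128]

Answer:   0   0   2  16
  0   0   0 128
  0   0  32 128
  0   0  64 128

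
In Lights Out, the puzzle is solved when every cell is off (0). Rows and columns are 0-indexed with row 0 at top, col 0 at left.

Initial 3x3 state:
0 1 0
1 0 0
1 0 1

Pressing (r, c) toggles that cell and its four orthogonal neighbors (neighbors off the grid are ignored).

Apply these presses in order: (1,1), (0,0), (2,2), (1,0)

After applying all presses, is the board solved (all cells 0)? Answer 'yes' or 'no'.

After press 1 at (1,1):
0 0 0
0 1 1
1 1 1

After press 2 at (0,0):
1 1 0
1 1 1
1 1 1

After press 3 at (2,2):
1 1 0
1 1 0
1 0 0

After press 4 at (1,0):
0 1 0
0 0 0
0 0 0

Lights still on: 1

Answer: no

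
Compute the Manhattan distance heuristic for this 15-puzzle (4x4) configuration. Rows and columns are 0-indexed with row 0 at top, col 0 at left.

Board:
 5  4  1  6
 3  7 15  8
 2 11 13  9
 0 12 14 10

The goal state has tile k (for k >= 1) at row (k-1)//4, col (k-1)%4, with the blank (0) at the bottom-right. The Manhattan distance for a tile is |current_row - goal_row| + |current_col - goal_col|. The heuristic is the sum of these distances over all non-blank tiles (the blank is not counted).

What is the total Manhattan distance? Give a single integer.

Tile 5: at (0,0), goal (1,0), distance |0-1|+|0-0| = 1
Tile 4: at (0,1), goal (0,3), distance |0-0|+|1-3| = 2
Tile 1: at (0,2), goal (0,0), distance |0-0|+|2-0| = 2
Tile 6: at (0,3), goal (1,1), distance |0-1|+|3-1| = 3
Tile 3: at (1,0), goal (0,2), distance |1-0|+|0-2| = 3
Tile 7: at (1,1), goal (1,2), distance |1-1|+|1-2| = 1
Tile 15: at (1,2), goal (3,2), distance |1-3|+|2-2| = 2
Tile 8: at (1,3), goal (1,3), distance |1-1|+|3-3| = 0
Tile 2: at (2,0), goal (0,1), distance |2-0|+|0-1| = 3
Tile 11: at (2,1), goal (2,2), distance |2-2|+|1-2| = 1
Tile 13: at (2,2), goal (3,0), distance |2-3|+|2-0| = 3
Tile 9: at (2,3), goal (2,0), distance |2-2|+|3-0| = 3
Tile 12: at (3,1), goal (2,3), distance |3-2|+|1-3| = 3
Tile 14: at (3,2), goal (3,1), distance |3-3|+|2-1| = 1
Tile 10: at (3,3), goal (2,1), distance |3-2|+|3-1| = 3
Sum: 1 + 2 + 2 + 3 + 3 + 1 + 2 + 0 + 3 + 1 + 3 + 3 + 3 + 1 + 3 = 31

Answer: 31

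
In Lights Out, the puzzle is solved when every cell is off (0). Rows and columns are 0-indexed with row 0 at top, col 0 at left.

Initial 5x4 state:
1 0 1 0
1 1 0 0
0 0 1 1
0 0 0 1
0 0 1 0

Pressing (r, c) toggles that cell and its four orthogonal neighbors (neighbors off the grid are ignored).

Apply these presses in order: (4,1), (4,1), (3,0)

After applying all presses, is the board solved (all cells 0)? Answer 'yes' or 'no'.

Answer: no

Derivation:
After press 1 at (4,1):
1 0 1 0
1 1 0 0
0 0 1 1
0 1 0 1
1 1 0 0

After press 2 at (4,1):
1 0 1 0
1 1 0 0
0 0 1 1
0 0 0 1
0 0 1 0

After press 3 at (3,0):
1 0 1 0
1 1 0 0
1 0 1 1
1 1 0 1
1 0 1 0

Lights still on: 12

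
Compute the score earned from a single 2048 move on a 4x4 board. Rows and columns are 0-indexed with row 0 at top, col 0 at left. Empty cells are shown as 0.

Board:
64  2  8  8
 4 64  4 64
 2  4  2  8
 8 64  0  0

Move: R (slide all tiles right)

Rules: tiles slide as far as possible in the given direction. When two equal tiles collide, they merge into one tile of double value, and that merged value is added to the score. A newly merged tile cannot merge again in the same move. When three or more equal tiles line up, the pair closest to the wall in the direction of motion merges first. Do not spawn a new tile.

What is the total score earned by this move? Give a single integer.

Answer: 16

Derivation:
Slide right:
row 0: [64, 2, 8, 8] -> [0, 64, 2, 16]  score +16 (running 16)
row 1: [4, 64, 4, 64] -> [4, 64, 4, 64]  score +0 (running 16)
row 2: [2, 4, 2, 8] -> [2, 4, 2, 8]  score +0 (running 16)
row 3: [8, 64, 0, 0] -> [0, 0, 8, 64]  score +0 (running 16)
Board after move:
 0 64  2 16
 4 64  4 64
 2  4  2  8
 0  0  8 64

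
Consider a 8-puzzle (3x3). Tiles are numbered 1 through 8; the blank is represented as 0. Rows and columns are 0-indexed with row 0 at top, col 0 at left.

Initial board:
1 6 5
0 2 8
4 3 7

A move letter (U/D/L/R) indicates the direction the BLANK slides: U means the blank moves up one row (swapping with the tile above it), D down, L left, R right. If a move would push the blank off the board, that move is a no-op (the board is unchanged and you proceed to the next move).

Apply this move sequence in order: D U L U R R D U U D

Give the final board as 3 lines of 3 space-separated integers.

Answer: 6 5 8
1 2 0
4 3 7

Derivation:
After move 1 (D):
1 6 5
4 2 8
0 3 7

After move 2 (U):
1 6 5
0 2 8
4 3 7

After move 3 (L):
1 6 5
0 2 8
4 3 7

After move 4 (U):
0 6 5
1 2 8
4 3 7

After move 5 (R):
6 0 5
1 2 8
4 3 7

After move 6 (R):
6 5 0
1 2 8
4 3 7

After move 7 (D):
6 5 8
1 2 0
4 3 7

After move 8 (U):
6 5 0
1 2 8
4 3 7

After move 9 (U):
6 5 0
1 2 8
4 3 7

After move 10 (D):
6 5 8
1 2 0
4 3 7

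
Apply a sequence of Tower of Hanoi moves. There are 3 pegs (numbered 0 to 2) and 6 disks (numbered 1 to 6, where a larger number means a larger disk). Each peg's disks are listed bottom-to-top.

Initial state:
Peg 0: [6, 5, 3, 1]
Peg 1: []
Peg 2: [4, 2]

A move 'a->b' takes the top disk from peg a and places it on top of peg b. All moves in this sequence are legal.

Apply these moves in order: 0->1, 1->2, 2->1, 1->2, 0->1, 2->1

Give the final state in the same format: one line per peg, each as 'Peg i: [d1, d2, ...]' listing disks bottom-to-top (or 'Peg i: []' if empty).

Answer: Peg 0: [6, 5]
Peg 1: [3, 1]
Peg 2: [4, 2]

Derivation:
After move 1 (0->1):
Peg 0: [6, 5, 3]
Peg 1: [1]
Peg 2: [4, 2]

After move 2 (1->2):
Peg 0: [6, 5, 3]
Peg 1: []
Peg 2: [4, 2, 1]

After move 3 (2->1):
Peg 0: [6, 5, 3]
Peg 1: [1]
Peg 2: [4, 2]

After move 4 (1->2):
Peg 0: [6, 5, 3]
Peg 1: []
Peg 2: [4, 2, 1]

After move 5 (0->1):
Peg 0: [6, 5]
Peg 1: [3]
Peg 2: [4, 2, 1]

After move 6 (2->1):
Peg 0: [6, 5]
Peg 1: [3, 1]
Peg 2: [4, 2]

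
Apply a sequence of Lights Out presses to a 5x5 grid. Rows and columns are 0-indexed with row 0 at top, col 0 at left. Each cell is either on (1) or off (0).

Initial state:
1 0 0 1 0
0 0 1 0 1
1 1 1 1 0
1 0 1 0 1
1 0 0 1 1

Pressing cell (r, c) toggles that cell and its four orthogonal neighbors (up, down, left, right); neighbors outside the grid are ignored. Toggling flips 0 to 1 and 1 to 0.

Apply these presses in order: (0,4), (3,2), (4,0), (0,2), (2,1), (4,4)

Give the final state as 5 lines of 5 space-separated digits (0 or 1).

Answer: 1 1 1 1 1
0 1 0 0 0
0 0 1 1 0
0 0 0 1 0
0 1 1 0 0

Derivation:
After press 1 at (0,4):
1 0 0 0 1
0 0 1 0 0
1 1 1 1 0
1 0 1 0 1
1 0 0 1 1

After press 2 at (3,2):
1 0 0 0 1
0 0 1 0 0
1 1 0 1 0
1 1 0 1 1
1 0 1 1 1

After press 3 at (4,0):
1 0 0 0 1
0 0 1 0 0
1 1 0 1 0
0 1 0 1 1
0 1 1 1 1

After press 4 at (0,2):
1 1 1 1 1
0 0 0 0 0
1 1 0 1 0
0 1 0 1 1
0 1 1 1 1

After press 5 at (2,1):
1 1 1 1 1
0 1 0 0 0
0 0 1 1 0
0 0 0 1 1
0 1 1 1 1

After press 6 at (4,4):
1 1 1 1 1
0 1 0 0 0
0 0 1 1 0
0 0 0 1 0
0 1 1 0 0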